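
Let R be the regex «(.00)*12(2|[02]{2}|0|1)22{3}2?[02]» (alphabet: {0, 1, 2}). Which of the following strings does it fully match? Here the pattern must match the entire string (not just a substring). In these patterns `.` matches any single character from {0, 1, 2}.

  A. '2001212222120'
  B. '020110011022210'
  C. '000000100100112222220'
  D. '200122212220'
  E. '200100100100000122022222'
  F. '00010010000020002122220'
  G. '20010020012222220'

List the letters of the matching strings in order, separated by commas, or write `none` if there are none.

A → no match
B → no match
C → no match
D → no match
E → match
F → no match
G → match

E, G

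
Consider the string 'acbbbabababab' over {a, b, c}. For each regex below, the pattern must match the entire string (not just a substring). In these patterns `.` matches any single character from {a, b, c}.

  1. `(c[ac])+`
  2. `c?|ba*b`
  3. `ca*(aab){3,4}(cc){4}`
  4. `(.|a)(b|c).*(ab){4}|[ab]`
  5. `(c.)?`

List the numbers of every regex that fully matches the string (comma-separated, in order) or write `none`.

1 → no match — must start with 'c'
2 → no match
3 → no match — must start with 'c'
4 → match
5 → no match

4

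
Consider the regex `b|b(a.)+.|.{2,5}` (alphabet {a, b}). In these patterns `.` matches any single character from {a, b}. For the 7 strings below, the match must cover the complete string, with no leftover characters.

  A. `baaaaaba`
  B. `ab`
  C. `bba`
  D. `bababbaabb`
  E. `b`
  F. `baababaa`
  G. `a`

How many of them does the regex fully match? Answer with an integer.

A → match
B → match
C → match
D → no match
E → match
F → no match
G → no match
Total matched: 4

4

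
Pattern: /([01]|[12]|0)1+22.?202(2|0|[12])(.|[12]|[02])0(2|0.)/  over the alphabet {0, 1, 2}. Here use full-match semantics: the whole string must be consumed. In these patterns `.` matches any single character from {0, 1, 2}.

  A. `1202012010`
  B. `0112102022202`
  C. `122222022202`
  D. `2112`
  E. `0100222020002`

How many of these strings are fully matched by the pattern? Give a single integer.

A → no match
B → no match
C → no match
D → no match
E → no match
Total matched: 0

0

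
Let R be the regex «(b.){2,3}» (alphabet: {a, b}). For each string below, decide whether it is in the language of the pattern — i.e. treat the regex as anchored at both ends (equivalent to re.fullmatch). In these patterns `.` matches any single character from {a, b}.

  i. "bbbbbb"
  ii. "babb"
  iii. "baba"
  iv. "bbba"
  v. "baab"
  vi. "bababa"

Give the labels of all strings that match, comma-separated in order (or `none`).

i. "bbbbbb" → match
ii. "babb" → match
iii. "baba" → match
iv. "bbba" → match
v. "baab" → no match
vi. "bababa" → match

i, ii, iii, iv, vi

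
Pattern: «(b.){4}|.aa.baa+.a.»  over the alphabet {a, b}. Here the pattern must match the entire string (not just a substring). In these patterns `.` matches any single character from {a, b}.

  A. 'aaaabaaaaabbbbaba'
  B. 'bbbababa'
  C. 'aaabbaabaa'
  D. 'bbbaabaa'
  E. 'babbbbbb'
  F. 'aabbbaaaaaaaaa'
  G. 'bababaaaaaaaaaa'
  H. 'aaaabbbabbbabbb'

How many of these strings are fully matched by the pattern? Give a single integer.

A → no match
B. 'bbbababa' → match
C. 'aaabbaabaa' → match
D. 'bbbaabaa' → no match
E. 'babbbbbb' → match
F → no match
G → no match
H → no match
Total matched: 3

3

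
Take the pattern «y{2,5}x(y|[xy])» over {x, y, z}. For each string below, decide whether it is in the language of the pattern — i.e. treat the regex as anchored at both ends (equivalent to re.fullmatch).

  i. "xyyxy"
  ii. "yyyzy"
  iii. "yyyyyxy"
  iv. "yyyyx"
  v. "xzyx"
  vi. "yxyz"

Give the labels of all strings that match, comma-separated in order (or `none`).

i → no match — must start with "y"
ii → no match
iii → match
iv → no match
v → no match — must start with "y"
vi → no match

iii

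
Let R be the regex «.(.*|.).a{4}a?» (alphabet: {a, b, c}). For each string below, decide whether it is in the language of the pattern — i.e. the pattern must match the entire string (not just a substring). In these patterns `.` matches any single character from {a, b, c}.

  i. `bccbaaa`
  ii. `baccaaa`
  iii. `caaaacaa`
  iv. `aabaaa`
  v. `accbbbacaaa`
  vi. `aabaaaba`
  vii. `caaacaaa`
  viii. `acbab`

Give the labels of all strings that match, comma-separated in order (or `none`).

i → no match
ii → no match
iii → no match
iv → no match
v → no match
vi → no match
vii → no match
viii → no match

none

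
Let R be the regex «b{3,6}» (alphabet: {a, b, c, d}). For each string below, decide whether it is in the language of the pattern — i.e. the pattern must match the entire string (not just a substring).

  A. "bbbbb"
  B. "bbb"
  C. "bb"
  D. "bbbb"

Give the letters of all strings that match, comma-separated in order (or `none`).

A, B, D

A → match
B → match
C → no match
D → match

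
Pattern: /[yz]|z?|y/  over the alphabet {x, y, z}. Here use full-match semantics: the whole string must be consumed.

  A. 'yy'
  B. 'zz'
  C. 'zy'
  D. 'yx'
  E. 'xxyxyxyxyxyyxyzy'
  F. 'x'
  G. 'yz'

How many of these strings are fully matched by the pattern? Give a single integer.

A → no match
B → no match
C → no match
D → no match
E → no match
F → no match
G → no match
Total matched: 0

0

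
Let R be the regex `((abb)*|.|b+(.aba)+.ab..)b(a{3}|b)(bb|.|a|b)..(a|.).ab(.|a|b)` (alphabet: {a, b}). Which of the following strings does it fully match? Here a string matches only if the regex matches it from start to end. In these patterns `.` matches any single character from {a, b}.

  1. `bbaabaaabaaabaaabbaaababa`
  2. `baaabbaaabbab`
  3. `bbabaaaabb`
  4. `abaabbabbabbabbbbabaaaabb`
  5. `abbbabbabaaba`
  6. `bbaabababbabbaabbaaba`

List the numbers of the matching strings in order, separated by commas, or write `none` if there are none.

1 → no match
2 → no match
3 → match
4 → no match
5 → no match
6 → match

3, 6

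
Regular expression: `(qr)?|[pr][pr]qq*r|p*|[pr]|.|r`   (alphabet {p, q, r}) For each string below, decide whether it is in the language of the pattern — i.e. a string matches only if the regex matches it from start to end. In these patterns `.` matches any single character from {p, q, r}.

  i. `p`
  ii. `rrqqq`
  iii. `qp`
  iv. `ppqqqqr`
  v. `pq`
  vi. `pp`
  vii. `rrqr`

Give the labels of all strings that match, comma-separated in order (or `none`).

i, iv, vi, vii

i → match
ii → no match
iii → no match
iv → match
v → no match
vi → match
vii → match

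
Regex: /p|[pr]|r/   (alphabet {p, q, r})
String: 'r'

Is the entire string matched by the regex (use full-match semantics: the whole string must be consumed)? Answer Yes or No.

Yes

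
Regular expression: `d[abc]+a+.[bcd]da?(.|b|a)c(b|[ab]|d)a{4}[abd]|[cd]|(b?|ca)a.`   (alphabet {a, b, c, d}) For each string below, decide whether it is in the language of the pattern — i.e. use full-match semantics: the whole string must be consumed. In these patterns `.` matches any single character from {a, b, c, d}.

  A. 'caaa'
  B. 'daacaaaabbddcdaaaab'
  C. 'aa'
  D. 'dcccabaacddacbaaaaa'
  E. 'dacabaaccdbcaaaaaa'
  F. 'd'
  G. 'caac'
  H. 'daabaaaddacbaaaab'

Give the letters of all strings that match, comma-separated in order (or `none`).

A, B, C, D, E, F, G, H

A. 'caaa' → match
B → match
C. 'aa' → match
D → match
E → match
F. 'd' → match
G. 'caac' → match
H → match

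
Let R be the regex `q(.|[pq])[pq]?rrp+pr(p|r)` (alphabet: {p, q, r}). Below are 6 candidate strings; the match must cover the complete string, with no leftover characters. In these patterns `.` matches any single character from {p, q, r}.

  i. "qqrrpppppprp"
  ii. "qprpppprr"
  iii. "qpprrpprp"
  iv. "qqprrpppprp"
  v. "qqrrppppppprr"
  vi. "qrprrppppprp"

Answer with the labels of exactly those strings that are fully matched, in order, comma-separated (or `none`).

i, iii, iv, v, vi

i. "qqrrpppppprp" → match
ii. "qprpppprr" → no match
iii. "qpprrpprp" → match
iv. "qqprrpppprp" → match
v → match
vi. "qrprrppppprp" → match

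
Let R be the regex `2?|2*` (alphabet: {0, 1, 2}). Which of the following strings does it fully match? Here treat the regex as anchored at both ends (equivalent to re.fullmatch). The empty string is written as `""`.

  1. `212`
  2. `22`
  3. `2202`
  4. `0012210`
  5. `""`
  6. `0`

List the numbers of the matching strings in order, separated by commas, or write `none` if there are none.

2, 5

1 → no match
2 → match
3 → no match
4 → no match
5 → match
6 → no match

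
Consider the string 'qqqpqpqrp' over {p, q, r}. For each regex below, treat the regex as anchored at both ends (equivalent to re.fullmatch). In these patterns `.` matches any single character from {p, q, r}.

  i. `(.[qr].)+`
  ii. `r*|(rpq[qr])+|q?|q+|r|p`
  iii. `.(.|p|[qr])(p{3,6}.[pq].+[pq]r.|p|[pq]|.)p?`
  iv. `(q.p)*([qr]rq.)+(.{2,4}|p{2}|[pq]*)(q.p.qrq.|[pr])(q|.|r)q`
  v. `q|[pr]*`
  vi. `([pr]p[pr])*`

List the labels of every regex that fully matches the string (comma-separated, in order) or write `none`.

i → match
ii → no match
iii → no match
iv → no match — must end with 'q'
v → no match
vi → no match

i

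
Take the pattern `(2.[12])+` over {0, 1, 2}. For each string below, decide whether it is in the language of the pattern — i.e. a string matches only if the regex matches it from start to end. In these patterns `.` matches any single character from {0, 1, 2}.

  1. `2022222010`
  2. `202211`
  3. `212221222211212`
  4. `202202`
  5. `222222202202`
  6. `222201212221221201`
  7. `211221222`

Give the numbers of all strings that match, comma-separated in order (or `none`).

2, 3, 4, 5, 6, 7

1. `2022222010` → no match
2. `202211` → match
3 → match
4. `202202` → match
5. `222222202202` → match
6 → match
7. `211221222` → match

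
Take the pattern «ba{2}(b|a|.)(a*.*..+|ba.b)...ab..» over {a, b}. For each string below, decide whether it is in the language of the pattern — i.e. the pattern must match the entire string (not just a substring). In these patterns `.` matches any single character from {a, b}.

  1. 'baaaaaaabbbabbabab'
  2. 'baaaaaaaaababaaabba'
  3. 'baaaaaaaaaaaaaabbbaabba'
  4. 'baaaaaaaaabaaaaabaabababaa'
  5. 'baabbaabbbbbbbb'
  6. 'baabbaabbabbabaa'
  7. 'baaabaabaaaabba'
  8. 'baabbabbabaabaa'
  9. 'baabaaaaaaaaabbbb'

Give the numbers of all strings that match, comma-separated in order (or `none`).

1, 2, 3, 4, 6, 7, 8

1 → match
2 → match
3 → match
4 → match
5 → no match
6 → match
7 → match
8 → match
9 → no match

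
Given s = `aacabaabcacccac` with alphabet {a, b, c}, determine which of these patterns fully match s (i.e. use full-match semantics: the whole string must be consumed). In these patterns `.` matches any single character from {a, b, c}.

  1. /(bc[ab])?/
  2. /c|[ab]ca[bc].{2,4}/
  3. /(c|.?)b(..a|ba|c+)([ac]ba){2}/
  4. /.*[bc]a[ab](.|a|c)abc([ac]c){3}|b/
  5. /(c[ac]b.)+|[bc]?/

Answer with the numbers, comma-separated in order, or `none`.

1 → no match
2 → no match
3 → no match — must end with `ba`
4 → match
5 → no match

4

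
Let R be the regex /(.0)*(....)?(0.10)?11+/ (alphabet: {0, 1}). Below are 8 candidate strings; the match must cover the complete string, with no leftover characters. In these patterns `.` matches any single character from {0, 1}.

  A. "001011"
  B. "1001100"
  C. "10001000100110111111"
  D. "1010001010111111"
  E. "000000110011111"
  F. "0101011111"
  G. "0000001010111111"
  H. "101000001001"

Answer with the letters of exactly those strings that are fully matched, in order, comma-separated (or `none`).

A, C, D, E, G

A → match
B → no match — must end with "1"
C → match
D → match
E → match
F → no match
G → match
H → no match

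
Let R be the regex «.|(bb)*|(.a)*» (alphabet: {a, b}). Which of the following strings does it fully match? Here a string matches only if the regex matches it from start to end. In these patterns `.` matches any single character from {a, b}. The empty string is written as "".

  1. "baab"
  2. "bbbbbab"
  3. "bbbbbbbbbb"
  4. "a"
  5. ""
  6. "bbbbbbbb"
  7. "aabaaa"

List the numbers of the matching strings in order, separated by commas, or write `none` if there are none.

1 → no match
2 → no match
3 → match
4 → match
5 → match
6 → match
7 → match

3, 4, 5, 6, 7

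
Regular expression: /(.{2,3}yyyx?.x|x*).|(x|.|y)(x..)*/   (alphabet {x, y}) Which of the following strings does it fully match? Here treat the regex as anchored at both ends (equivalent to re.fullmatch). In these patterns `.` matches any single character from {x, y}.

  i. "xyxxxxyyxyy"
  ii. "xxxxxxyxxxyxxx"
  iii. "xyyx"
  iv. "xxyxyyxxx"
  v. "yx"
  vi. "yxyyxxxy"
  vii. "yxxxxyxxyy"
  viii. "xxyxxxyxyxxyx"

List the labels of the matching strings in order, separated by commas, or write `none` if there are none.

i → no match
ii → no match
iii → no match
iv → no match
v → no match
vi → no match
vii → match
viii → match

vii, viii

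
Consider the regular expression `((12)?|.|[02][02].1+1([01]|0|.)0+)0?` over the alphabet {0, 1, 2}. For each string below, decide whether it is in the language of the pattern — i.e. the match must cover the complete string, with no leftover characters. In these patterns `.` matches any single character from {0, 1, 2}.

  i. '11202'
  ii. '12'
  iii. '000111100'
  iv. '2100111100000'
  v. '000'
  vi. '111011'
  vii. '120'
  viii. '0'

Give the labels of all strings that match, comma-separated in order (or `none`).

i → no match
ii → match
iii → match
iv → no match
v → no match
vi → no match
vii → match
viii → match

ii, iii, vii, viii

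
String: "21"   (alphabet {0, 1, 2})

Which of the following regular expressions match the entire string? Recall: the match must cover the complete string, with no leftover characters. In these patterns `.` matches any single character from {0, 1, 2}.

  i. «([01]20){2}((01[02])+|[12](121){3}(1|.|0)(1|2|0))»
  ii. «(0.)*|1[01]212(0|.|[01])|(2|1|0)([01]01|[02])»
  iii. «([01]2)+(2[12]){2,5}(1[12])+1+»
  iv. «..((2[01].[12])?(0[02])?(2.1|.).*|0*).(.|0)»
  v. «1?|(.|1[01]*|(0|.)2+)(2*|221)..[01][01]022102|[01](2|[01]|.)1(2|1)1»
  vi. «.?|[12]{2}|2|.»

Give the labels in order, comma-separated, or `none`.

vi

i → no match
ii → no match
iii → no match
iv → no match
v → no match
vi → match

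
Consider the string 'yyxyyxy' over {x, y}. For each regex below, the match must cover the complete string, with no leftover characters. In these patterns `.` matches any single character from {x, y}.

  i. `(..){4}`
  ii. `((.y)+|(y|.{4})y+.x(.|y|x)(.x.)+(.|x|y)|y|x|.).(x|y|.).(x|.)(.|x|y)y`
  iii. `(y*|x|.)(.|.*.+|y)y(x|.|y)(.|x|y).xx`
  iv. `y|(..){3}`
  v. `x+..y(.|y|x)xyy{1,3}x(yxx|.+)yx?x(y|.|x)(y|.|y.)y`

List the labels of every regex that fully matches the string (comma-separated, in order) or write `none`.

i → no match
ii → match
iii → no match — must end with 'xx'
iv → no match
v → no match — must start with 'x'

ii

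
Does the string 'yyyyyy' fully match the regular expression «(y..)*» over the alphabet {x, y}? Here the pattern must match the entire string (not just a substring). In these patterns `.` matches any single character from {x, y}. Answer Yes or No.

Yes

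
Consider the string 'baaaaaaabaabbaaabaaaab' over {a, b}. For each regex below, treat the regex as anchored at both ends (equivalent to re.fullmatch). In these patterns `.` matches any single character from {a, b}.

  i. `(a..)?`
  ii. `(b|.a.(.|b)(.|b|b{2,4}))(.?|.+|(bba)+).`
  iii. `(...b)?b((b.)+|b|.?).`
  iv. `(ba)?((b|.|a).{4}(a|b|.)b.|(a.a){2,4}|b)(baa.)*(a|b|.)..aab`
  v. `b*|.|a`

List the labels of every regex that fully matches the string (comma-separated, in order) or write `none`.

ii, iv

i → no match
ii → match
iii → no match
iv → match
v → no match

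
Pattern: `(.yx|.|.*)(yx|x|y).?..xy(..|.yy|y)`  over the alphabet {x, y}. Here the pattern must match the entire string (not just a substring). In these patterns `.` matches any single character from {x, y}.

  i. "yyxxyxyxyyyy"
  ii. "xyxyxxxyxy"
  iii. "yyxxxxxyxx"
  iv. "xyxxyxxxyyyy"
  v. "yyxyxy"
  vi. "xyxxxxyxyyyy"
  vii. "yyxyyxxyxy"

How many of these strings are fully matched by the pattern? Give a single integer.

i. "yyxxyxyxyyyy" → match
ii. "xyxyxxxyxy" → match
iii. "yyxxxxxyxx" → match
iv. "xyxxyxxxyyyy" → match
v. "yyxyxy" → no match
vi. "xyxxxxyxyyyy" → match
vii. "yyxyyxxyxy" → match
Total matched: 6

6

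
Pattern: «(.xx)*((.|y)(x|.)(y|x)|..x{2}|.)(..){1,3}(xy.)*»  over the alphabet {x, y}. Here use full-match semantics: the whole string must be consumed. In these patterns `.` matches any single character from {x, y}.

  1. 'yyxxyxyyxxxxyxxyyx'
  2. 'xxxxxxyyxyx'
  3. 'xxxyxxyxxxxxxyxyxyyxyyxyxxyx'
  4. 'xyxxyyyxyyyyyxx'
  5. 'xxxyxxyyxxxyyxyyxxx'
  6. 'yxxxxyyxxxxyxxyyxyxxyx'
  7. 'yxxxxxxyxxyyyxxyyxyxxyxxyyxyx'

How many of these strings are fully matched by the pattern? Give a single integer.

4

1 → no match
2 → match
3 → match
4 → no match
5 → no match
6 → match
7 → match
Total matched: 4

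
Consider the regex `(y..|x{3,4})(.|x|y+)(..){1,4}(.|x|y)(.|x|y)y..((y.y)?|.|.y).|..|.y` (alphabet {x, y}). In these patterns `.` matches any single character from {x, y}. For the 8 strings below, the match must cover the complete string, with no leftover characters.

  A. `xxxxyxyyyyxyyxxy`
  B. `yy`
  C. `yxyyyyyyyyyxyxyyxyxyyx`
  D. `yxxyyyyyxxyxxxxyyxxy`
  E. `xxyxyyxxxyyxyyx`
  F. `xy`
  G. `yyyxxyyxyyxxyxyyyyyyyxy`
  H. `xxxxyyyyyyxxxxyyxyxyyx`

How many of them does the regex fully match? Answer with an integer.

A → match
B → match
C → match
D → match
E → no match
F → match
G → no match
H → match
Total matched: 6

6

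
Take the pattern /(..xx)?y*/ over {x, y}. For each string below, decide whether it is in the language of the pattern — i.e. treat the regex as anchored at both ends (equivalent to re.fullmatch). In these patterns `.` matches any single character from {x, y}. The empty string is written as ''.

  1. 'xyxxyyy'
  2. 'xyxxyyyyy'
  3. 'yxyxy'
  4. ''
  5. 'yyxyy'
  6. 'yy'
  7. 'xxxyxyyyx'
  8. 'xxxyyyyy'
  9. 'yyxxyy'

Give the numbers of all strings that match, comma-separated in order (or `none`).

1, 2, 4, 6, 9

1. 'xyxxyyy' → match
2. 'xyxxyyyyy' → match
3. 'yxyxy' → no match
4. '' → match
5. 'yyxyy' → no match
6. 'yy' → match
7. 'xxxyxyyyx' → no match
8. 'xxxyyyyy' → no match
9. 'yyxxyy' → match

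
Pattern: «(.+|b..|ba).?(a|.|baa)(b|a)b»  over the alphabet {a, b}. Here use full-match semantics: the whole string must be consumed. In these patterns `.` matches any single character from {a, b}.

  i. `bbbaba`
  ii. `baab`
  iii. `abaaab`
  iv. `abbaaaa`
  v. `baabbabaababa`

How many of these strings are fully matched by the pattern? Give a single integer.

2

i → no match — must end with `b`
ii → match
iii → match
iv → no match — must end with `b`
v → no match — must end with `b`
Total matched: 2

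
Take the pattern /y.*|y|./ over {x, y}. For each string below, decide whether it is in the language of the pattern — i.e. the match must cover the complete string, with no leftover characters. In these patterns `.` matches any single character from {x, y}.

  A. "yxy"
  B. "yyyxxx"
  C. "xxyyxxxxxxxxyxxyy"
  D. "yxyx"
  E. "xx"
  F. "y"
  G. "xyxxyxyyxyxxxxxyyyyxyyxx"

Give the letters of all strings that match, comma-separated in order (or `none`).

A → match
B → match
C → no match
D → match
E → no match
F → match
G → no match

A, B, D, F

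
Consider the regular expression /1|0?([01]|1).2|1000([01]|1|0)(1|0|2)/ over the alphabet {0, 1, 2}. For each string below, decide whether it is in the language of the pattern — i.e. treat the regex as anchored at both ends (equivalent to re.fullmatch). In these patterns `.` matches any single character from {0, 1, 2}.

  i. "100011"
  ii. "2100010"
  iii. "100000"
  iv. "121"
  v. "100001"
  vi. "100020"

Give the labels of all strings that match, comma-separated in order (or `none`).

i → match
ii → no match
iii → match
iv → no match
v → match
vi → no match

i, iii, v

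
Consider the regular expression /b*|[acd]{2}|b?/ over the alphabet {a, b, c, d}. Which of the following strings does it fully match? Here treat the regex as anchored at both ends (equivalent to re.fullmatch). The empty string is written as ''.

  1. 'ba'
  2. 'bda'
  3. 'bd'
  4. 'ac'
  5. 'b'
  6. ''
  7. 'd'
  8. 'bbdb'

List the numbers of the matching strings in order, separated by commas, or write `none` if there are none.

1 → no match
2 → no match
3 → no match
4 → match
5 → match
6 → match
7 → no match
8 → no match

4, 5, 6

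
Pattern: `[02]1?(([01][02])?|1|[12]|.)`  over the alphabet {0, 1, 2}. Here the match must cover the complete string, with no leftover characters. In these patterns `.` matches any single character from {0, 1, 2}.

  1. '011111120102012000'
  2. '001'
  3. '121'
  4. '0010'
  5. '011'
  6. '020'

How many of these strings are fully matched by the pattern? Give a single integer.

1 → no match
2 → no match
3 → no match
4 → no match
5 → match
6 → no match
Total matched: 1

1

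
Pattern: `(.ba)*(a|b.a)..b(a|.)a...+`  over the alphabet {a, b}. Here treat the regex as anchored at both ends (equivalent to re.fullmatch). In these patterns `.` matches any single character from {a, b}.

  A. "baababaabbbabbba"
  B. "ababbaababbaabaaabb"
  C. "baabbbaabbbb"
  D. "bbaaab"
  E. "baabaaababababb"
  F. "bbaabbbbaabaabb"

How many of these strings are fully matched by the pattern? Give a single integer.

A → match
B → match
C → match
D → no match
E → no match
F → match
Total matched: 4

4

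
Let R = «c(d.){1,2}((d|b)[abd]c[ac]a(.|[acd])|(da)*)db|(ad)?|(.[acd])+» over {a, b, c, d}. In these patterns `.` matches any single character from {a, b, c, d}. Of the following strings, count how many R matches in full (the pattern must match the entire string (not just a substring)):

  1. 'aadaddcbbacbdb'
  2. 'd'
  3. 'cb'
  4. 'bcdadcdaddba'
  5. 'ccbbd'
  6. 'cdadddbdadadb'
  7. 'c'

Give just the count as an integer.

1 → no match
2 → no match
3 → no match
4 → match
5 → no match
6 → no match
7 → no match
Total matched: 1

1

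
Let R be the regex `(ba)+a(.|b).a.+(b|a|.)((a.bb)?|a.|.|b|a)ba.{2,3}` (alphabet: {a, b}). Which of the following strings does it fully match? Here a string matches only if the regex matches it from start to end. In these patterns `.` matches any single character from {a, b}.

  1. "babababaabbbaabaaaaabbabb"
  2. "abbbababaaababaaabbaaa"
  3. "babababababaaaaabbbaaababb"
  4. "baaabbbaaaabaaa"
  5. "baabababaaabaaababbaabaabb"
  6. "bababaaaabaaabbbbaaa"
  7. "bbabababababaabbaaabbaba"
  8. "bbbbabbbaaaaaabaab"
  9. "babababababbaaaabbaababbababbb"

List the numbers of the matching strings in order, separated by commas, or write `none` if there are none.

3

1 → no match
2 → no match — must start with "ba"
3 → match
4 → no match
5 → no match
6 → no match
7 → no match — must start with "ba"
8 → no match — must start with "ba"
9 → no match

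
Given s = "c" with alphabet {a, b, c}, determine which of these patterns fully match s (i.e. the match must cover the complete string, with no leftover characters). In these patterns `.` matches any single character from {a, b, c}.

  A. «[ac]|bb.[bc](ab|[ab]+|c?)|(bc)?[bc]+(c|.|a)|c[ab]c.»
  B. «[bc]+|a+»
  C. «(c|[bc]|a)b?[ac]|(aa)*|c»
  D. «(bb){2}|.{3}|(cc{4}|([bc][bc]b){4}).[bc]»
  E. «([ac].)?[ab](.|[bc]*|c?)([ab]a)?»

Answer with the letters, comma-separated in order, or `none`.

A, B, C

A → match
B → match
C → match
D → no match
E → no match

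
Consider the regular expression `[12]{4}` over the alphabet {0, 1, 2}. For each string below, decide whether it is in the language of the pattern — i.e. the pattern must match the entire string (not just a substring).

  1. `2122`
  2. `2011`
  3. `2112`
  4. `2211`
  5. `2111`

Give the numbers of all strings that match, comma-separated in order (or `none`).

1, 3, 4, 5

1 → match
2 → no match
3 → match
4 → match
5 → match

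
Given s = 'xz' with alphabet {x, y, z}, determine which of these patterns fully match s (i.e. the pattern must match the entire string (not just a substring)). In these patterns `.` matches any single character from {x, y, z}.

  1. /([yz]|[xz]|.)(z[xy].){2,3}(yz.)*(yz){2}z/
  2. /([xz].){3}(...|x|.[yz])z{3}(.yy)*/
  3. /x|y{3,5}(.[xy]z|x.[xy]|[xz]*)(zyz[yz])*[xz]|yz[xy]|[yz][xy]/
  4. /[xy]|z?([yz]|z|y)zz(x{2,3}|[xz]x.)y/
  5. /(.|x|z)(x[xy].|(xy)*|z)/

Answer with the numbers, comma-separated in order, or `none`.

5

1 → no match — must end with 'yzz'
2 → no match
3 → no match
4 → no match
5 → match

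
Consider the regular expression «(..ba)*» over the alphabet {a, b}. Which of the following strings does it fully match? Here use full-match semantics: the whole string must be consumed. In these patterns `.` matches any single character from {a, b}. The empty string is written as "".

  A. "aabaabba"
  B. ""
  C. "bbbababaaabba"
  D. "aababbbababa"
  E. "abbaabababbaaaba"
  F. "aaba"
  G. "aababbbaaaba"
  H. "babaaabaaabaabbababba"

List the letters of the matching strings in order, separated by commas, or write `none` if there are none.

A → match
B → match
C → no match
D → match
E → no match
F → match
G → match
H → no match

A, B, D, F, G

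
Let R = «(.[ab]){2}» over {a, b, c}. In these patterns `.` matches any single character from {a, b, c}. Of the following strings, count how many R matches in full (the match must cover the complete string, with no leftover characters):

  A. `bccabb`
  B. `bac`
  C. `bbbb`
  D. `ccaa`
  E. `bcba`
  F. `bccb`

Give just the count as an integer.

1

A → no match
B → no match
C → match
D → no match
E → no match
F → no match
Total matched: 1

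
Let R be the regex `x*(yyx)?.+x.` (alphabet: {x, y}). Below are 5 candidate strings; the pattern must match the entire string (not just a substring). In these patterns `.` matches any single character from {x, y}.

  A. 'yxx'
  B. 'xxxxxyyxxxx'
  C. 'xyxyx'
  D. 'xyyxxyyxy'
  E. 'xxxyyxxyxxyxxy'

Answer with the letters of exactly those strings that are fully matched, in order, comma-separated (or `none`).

A. 'yxx' → match
B. 'xxxxxyyxxxx' → match
C. 'xyxyx' → no match
D. 'xyyxxyyxy' → match
E → match

A, B, D, E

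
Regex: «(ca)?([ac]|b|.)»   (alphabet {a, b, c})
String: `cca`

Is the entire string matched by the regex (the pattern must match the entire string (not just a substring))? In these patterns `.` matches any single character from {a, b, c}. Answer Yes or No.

No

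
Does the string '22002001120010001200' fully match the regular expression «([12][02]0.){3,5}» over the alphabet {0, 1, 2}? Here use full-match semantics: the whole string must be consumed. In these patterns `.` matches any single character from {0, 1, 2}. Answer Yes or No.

Yes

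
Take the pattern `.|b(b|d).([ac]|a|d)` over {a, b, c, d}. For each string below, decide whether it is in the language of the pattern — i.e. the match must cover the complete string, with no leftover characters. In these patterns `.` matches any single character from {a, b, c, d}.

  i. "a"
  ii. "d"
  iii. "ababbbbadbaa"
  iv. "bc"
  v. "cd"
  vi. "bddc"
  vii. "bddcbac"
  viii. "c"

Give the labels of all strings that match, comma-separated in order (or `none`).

i → match
ii → match
iii → no match
iv → no match
v → no match
vi → match
vii → no match
viii → match

i, ii, vi, viii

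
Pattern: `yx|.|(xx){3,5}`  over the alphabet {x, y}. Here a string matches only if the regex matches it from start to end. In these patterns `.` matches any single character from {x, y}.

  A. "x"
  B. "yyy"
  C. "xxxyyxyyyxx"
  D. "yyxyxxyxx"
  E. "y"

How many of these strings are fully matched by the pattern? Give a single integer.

2

A → match
B → no match
C → no match
D → no match
E → match
Total matched: 2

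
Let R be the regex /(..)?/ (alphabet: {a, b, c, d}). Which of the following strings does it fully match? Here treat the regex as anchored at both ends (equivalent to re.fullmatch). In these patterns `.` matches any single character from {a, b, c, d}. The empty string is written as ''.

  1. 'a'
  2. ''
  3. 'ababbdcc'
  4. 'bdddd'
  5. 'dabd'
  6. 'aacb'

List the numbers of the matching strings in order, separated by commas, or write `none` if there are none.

1 → no match
2 → match
3 → no match
4 → no match
5 → no match
6 → no match

2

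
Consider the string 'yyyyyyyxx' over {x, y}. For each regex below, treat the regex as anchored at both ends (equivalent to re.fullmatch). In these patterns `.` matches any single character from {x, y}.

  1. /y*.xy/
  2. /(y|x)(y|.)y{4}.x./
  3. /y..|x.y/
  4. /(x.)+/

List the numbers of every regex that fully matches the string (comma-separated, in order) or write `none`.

1 → no match — must end with 'xy'
2 → match
3 → no match
4 → no match — must start with 'x'

2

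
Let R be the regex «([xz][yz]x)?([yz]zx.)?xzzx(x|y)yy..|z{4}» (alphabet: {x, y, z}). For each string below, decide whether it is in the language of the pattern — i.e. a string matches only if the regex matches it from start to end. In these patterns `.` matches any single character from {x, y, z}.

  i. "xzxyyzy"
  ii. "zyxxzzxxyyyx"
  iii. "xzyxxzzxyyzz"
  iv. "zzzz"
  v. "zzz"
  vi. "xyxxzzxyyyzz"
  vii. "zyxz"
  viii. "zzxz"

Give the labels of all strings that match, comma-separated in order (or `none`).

ii, iv, vi

i. "xzxyyzy" → no match
ii. "zyxxzzxxyyyx" → match
iii. "xzyxxzzxyyzz" → no match
iv. "zzzz" → match
v. "zzz" → no match
vi. "xyxxzzxyyyzz" → match
vii. "zyxz" → no match
viii. "zzxz" → no match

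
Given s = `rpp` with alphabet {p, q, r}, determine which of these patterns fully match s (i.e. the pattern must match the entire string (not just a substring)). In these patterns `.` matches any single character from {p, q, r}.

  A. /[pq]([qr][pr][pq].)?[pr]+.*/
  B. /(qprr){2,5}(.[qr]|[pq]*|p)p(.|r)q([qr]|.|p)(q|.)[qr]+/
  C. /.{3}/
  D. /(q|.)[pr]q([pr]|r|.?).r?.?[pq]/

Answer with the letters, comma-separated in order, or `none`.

C

A → no match
B → no match — must start with `qprr`
C → match
D → no match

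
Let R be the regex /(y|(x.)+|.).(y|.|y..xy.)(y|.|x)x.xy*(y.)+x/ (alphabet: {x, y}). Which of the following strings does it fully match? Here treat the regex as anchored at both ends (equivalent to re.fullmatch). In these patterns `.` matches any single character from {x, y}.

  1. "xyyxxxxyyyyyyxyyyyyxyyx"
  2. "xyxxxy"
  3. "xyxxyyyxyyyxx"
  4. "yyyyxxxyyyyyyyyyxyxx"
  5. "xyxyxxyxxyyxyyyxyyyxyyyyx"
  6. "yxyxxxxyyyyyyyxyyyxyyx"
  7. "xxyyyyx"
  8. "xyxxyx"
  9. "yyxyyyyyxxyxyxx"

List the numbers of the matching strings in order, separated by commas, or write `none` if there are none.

1, 4, 6

1 → match
2 → no match — must end with "x"
3 → no match
4 → match
5 → no match
6 → match
7 → no match
8 → no match
9 → no match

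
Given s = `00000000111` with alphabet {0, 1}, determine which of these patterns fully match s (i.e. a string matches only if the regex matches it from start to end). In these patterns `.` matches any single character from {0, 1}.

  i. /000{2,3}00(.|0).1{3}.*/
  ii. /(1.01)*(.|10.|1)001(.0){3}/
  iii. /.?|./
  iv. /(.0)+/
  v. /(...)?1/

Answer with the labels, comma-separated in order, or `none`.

i → match
ii → no match — must end with `0`
iii → no match
iv → no match — must end with `0`
v → no match

i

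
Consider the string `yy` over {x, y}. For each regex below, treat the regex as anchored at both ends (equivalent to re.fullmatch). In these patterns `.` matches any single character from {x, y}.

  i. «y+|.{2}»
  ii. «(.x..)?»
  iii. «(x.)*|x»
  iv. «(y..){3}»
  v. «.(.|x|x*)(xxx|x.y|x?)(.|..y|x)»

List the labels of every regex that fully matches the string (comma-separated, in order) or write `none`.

i, v

i → match
ii → no match
iii → no match
iv → no match
v → match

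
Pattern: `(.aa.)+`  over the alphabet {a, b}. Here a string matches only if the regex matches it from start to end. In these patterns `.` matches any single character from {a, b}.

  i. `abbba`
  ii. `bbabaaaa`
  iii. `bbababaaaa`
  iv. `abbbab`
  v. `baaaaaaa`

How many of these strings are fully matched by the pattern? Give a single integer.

1

i → no match
ii → no match
iii → no match
iv → no match
v → match
Total matched: 1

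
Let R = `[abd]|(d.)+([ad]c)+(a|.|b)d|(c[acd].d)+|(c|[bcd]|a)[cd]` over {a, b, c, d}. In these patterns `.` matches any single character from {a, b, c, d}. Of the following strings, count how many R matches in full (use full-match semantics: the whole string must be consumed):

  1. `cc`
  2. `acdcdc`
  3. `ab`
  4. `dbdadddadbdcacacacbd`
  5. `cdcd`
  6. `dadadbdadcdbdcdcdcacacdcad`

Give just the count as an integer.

4

1 → match
2 → no match
3 → no match
4 → match
5 → match
6 → match
Total matched: 4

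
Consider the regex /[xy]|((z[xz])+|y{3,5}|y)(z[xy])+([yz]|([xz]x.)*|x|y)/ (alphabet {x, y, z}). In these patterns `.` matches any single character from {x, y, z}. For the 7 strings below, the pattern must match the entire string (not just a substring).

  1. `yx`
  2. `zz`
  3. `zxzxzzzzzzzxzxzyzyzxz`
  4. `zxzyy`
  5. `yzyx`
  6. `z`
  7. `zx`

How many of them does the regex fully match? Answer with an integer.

3

1 → no match
2 → no match
3 → match
4 → match
5 → match
6 → no match
7 → no match
Total matched: 3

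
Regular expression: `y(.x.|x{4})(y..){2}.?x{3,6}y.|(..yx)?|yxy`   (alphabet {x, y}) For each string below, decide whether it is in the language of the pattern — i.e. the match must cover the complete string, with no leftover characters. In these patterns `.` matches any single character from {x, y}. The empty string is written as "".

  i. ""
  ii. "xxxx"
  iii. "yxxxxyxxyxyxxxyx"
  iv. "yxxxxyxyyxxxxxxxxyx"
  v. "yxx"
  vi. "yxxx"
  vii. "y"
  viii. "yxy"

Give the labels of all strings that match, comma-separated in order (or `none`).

i, iii, iv, viii

i → match
ii → no match
iii → match
iv → match
v → no match
vi → no match
vii → no match
viii → match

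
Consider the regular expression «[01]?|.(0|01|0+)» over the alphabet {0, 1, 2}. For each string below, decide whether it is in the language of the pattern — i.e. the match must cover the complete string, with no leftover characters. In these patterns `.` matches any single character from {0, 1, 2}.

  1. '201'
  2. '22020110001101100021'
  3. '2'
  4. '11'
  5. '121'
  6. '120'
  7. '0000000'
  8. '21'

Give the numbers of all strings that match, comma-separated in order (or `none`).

1, 7

1 → match
2 → no match
3 → no match
4 → no match
5 → no match
6 → no match
7 → match
8 → no match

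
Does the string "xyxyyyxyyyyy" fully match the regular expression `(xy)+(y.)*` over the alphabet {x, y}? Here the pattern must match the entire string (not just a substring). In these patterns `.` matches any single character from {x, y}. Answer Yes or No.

No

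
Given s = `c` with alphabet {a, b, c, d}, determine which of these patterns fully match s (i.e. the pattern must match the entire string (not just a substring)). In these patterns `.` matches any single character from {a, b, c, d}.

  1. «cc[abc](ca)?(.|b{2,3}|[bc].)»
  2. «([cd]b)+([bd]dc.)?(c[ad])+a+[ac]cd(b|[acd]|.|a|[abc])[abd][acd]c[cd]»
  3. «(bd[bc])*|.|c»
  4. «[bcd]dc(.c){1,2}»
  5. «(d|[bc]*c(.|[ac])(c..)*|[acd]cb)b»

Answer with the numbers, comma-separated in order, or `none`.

3

1 → no match — must start with `cc`
2 → no match
3 → match
4 → no match
5 → no match — must end with `b`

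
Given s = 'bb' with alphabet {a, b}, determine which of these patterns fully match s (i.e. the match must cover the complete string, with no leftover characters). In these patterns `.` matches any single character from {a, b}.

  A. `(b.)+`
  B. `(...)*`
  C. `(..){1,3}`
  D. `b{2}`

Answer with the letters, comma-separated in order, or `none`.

A → match
B → no match
C → match
D → match

A, C, D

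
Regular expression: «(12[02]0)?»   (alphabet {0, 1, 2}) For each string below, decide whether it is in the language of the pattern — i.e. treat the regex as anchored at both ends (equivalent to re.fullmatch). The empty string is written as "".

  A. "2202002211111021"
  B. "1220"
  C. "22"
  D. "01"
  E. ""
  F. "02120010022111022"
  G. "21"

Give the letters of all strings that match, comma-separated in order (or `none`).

B, E

A → no match
B → match
C → no match
D → no match
E → match
F → no match
G → no match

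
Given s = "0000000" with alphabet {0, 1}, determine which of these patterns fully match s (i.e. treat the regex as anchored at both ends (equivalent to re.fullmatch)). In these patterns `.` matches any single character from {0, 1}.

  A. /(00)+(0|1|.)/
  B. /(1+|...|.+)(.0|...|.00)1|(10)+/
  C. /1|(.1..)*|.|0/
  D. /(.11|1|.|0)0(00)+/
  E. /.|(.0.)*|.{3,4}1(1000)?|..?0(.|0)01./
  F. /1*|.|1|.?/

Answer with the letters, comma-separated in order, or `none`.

A → match
B → no match
C → no match
D → no match
E → no match
F → no match

A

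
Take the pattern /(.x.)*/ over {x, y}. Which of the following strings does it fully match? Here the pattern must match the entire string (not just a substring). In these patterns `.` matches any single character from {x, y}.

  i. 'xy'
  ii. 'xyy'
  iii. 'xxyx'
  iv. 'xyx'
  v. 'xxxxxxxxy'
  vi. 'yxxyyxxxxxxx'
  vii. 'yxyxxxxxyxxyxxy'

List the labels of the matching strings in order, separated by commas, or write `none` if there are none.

i → no match
ii → no match
iii → no match
iv → no match
v → match
vi → no match
vii → match

v, vii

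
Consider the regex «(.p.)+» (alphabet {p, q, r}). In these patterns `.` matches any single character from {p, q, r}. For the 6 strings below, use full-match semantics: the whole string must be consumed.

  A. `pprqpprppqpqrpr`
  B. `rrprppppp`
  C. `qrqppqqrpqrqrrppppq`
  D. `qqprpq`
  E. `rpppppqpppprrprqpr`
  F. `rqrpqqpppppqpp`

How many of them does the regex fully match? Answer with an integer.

A → match
B → no match
C → no match
D → no match
E → match
F → no match
Total matched: 2

2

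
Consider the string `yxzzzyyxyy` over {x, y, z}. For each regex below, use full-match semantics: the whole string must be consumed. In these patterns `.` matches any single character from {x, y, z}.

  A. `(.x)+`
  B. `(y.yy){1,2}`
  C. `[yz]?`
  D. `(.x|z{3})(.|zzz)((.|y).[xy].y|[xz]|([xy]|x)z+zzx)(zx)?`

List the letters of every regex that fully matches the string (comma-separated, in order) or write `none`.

A → no match — must end with `x`
B → no match
C → no match
D → match

D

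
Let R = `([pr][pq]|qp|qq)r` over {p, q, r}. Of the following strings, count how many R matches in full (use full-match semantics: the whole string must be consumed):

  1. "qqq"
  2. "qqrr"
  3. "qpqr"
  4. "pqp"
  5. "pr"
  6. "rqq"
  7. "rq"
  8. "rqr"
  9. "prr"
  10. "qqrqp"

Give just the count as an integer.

1

1 → no match — must end with "r"
2 → no match
3 → no match
4 → no match — must end with "r"
5 → no match
6 → no match — must end with "r"
7 → no match — must end with "r"
8 → match
9 → no match
10 → no match — must end with "r"
Total matched: 1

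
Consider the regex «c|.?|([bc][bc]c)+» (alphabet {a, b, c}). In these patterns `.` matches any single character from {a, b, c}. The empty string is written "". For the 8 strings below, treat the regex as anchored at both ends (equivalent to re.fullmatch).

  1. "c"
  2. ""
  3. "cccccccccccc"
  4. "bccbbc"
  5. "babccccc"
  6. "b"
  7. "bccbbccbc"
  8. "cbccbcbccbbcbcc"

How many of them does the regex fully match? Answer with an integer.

1. "c" → match
2. "" → match
3. "cccccccccccc" → match
4. "bccbbc" → match
5. "babccccc" → no match
6. "b" → match
7. "bccbbccbc" → match
8 → match
Total matched: 7

7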